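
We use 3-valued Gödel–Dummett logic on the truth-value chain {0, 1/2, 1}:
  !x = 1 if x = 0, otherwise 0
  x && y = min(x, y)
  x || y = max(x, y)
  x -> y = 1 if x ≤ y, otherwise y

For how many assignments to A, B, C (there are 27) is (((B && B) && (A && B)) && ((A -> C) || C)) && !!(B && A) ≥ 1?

value 1: 1 assignment (counts)
value 1/2: 7 assignments
value 0: 19 assignments
So 1 of the 27 assignments meets the threshold.

1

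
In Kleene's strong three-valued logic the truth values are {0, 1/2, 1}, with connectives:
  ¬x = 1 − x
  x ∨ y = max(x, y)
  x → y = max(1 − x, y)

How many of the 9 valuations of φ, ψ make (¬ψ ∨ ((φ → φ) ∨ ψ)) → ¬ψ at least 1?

φ = 0, ψ = 0 ↦ 1  ≥
φ = 0, ψ = 1/2 ↦ 1/2  <
φ = 0, ψ = 1 ↦ 0  <
φ = 1/2, ψ = 0 ↦ 1  ≥
φ = 1/2, ψ = 1/2 ↦ 1/2  <
φ = 1/2, ψ = 1 ↦ 0  <
φ = 1, ψ = 0 ↦ 1  ≥
φ = 1, ψ = 1/2 ↦ 1/2  <
φ = 1, ψ = 1 ↦ 0  <
So 3 of the 9 assignments meet the threshold.

3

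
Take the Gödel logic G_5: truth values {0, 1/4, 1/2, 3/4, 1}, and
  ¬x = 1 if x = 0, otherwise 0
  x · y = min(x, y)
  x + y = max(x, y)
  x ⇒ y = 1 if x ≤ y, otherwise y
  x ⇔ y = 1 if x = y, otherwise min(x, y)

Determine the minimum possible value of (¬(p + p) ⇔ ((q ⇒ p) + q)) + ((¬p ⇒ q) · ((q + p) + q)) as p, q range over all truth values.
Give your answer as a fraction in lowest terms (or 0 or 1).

1/4

Take p = 0, q = 1/4:
p + p = 0 + 0 = 0
¬(p + p) = ¬0 = 1
q ⇒ p = 1/4 ⇒ 0 = 0
(q ⇒ p) + q = 0 + 1/4 = 1/4
¬(p + p) ⇔ ((q ⇒ p) + q) = 1 ⇔ 1/4 = 1/4
¬p = ¬0 = 1
¬p ⇒ q = 1 ⇒ 1/4 = 1/4
q + p = 1/4 + 0 = 1/4
(q + p) + q = 1/4 + 1/4 = 1/4
(¬p ⇒ q) · ((q + p) + q) = 1/4 · 1/4 = 1/4
(¬(p + p) ⇔ ((q ⇒ p) + q)) + ((¬p ⇒ q) · ((q + p) + q)) = 1/4 + 1/4 = 1/4
No assignment yields a value below 1/4, so this is the minimum.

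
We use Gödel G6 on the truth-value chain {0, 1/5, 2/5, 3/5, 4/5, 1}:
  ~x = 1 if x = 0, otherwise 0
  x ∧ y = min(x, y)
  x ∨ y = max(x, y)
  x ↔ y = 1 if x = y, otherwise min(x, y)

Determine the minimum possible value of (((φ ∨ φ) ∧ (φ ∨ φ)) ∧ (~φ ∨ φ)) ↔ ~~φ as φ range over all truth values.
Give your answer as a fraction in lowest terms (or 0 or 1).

1/5

Take φ = 1/5:
φ ∨ φ = 1/5 ∨ 1/5 = 1/5
φ ∨ φ = 1/5 ∨ 1/5 = 1/5
(φ ∨ φ) ∧ (φ ∨ φ) = 1/5 ∧ 1/5 = 1/5
~φ = ~1/5 = 0
~φ ∨ φ = 0 ∨ 1/5 = 1/5
((φ ∨ φ) ∧ (φ ∨ φ)) ∧ (~φ ∨ φ) = 1/5 ∧ 1/5 = 1/5
~φ = ~1/5 = 0
~~φ = ~0 = 1
(((φ ∨ φ) ∧ (φ ∨ φ)) ∧ (~φ ∨ φ)) ↔ ~~φ = 1/5 ↔ 1 = 1/5
No assignment yields a value below 1/5, so this is the minimum.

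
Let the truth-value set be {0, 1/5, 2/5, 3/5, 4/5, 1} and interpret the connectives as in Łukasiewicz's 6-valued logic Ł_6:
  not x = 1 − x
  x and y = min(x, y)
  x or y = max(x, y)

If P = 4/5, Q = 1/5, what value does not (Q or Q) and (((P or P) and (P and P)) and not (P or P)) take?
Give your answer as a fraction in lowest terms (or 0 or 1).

Q or Q = 1/5 or 1/5 = 1/5
not (Q or Q) = not 1/5 = 4/5
P or P = 4/5 or 4/5 = 4/5
P and P = 4/5 and 4/5 = 4/5
(P or P) and (P and P) = 4/5 and 4/5 = 4/5
P or P = 4/5 or 4/5 = 4/5
not (P or P) = not 4/5 = 1/5
((P or P) and (P and P)) and not (P or P) = 4/5 and 1/5 = 1/5
not (Q or Q) and (((P or P) and (P and P)) and not (P or P)) = 4/5 and 1/5 = 1/5

1/5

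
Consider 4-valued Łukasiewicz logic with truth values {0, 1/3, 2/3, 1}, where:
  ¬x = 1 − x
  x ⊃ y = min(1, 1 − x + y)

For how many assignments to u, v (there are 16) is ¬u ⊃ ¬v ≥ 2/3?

13

u = 0, v = 0 ↦ 1  ≥
u = 0, v = 1/3 ↦ 2/3  ≥
u = 0, v = 2/3 ↦ 1/3  <
u = 0, v = 1 ↦ 0  <
u = 1/3, v = 0 ↦ 1  ≥
u = 1/3, v = 1/3 ↦ 1  ≥
u = 1/3, v = 2/3 ↦ 2/3  ≥
u = 1/3, v = 1 ↦ 1/3  <
u = 2/3, v = 0 ↦ 1  ≥
u = 2/3, v = 1/3 ↦ 1  ≥
u = 2/3, v = 2/3 ↦ 1  ≥
u = 2/3, v = 1 ↦ 2/3  ≥
u = 1, v = 0 ↦ 1  ≥
u = 1, v = 1/3 ↦ 1  ≥
u = 1, v = 2/3 ↦ 1  ≥
u = 1, v = 1 ↦ 1  ≥
So 13 of the 16 assignments meet the threshold.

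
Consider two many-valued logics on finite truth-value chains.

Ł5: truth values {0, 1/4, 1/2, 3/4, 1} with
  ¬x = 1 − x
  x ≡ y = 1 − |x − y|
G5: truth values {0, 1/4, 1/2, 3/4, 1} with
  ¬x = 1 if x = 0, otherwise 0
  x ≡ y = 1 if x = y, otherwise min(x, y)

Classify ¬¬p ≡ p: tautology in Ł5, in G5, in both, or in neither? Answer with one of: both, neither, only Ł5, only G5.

only Ł5

In Ł5: every assignment gives 1 — tautology.
In G5: at p = 1/4 the value is 1/4 — not a tautology.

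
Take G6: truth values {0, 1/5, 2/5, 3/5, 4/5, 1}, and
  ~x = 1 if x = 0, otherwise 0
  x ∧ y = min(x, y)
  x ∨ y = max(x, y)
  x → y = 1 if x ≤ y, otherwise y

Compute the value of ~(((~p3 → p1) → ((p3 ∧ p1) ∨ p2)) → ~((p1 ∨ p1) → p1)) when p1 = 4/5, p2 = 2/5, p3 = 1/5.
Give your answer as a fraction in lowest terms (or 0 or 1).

~p3 = ~1/5 = 0
~p3 → p1 = 0 → 4/5 = 1
p3 ∧ p1 = 1/5 ∧ 4/5 = 1/5
(p3 ∧ p1) ∨ p2 = 1/5 ∨ 2/5 = 2/5
(~p3 → p1) → ((p3 ∧ p1) ∨ p2) = 1 → 2/5 = 2/5
p1 ∨ p1 = 4/5 ∨ 4/5 = 4/5
(p1 ∨ p1) → p1 = 4/5 → 4/5 = 1
~((p1 ∨ p1) → p1) = ~1 = 0
((~p3 → p1) → ((p3 ∧ p1) ∨ p2)) → ~((p1 ∨ p1) → p1) = 2/5 → 0 = 0
~(((~p3 → p1) → ((p3 ∧ p1) ∨ p2)) → ~((p1 ∨ p1) → p1)) = ~0 = 1

1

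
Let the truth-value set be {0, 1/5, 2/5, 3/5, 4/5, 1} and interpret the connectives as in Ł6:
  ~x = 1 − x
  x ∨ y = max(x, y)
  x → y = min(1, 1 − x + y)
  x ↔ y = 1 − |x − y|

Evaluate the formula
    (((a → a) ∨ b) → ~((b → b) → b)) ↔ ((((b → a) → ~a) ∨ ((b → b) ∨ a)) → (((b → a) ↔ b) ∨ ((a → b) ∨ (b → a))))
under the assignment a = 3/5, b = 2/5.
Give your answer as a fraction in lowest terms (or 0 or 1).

3/5

a → a = 3/5 → 3/5 = 1
(a → a) ∨ b = 1 ∨ 2/5 = 1
b → b = 2/5 → 2/5 = 1
(b → b) → b = 1 → 2/5 = 2/5
~((b → b) → b) = ~2/5 = 3/5
((a → a) ∨ b) → ~((b → b) → b) = 1 → 3/5 = 3/5
b → a = 2/5 → 3/5 = 1
~a = ~3/5 = 2/5
(b → a) → ~a = 1 → 2/5 = 2/5
b → b = 2/5 → 2/5 = 1
(b → b) ∨ a = 1 ∨ 3/5 = 1
((b → a) → ~a) ∨ ((b → b) ∨ a) = 2/5 ∨ 1 = 1
b → a = 2/5 → 3/5 = 1
(b → a) ↔ b = 1 ↔ 2/5 = 2/5
a → b = 3/5 → 2/5 = 4/5
b → a = 2/5 → 3/5 = 1
(a → b) ∨ (b → a) = 4/5 ∨ 1 = 1
((b → a) ↔ b) ∨ ((a → b) ∨ (b → a)) = 2/5 ∨ 1 = 1
(((b → a) → ~a) ∨ ((b → b) ∨ a)) → (((b → a) ↔ b) ∨ ((a → b) ∨ (b → a))) = 1 → 1 = 1
(((a → a) ∨ b) → ~((b → b) → b)) ↔ ((((b → a) → ~a) ∨ ((b → b) ∨ a)) → (((b → a) ↔ b) ∨ ((a → b) ∨ (b → a)))) = 3/5 ↔ 1 = 3/5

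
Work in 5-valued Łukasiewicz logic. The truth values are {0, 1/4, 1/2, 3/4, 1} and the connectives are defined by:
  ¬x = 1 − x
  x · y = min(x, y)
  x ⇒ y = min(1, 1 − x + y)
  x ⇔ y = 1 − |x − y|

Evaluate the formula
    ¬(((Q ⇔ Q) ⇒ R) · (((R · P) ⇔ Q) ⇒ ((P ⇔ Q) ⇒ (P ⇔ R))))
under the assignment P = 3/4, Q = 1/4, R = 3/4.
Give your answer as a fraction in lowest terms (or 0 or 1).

1/4

Q ⇔ Q = 1/4 ⇔ 1/4 = 1
(Q ⇔ Q) ⇒ R = 1 ⇒ 3/4 = 3/4
R · P = 3/4 · 3/4 = 3/4
(R · P) ⇔ Q = 3/4 ⇔ 1/4 = 1/2
P ⇔ Q = 3/4 ⇔ 1/4 = 1/2
P ⇔ R = 3/4 ⇔ 3/4 = 1
(P ⇔ Q) ⇒ (P ⇔ R) = 1/2 ⇒ 1 = 1
((R · P) ⇔ Q) ⇒ ((P ⇔ Q) ⇒ (P ⇔ R)) = 1/2 ⇒ 1 = 1
((Q ⇔ Q) ⇒ R) · (((R · P) ⇔ Q) ⇒ ((P ⇔ Q) ⇒ (P ⇔ R))) = 3/4 · 1 = 3/4
¬(((Q ⇔ Q) ⇒ R) · (((R · P) ⇔ Q) ⇒ ((P ⇔ Q) ⇒ (P ⇔ R)))) = ¬3/4 = 1/4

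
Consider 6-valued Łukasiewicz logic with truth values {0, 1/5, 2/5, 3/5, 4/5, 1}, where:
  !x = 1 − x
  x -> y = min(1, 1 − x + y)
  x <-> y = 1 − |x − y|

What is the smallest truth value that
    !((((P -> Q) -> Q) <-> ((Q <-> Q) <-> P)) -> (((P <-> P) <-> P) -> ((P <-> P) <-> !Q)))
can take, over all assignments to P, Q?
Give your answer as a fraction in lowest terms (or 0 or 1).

Take P = 0, Q = 0:
P -> Q = 0 -> 0 = 1
(P -> Q) -> Q = 1 -> 0 = 0
Q <-> Q = 0 <-> 0 = 1
(Q <-> Q) <-> P = 1 <-> 0 = 0
((P -> Q) -> Q) <-> ((Q <-> Q) <-> P) = 0 <-> 0 = 1
P <-> P = 0 <-> 0 = 1
(P <-> P) <-> P = 1 <-> 0 = 0
P <-> P = 0 <-> 0 = 1
!Q = !0 = 1
(P <-> P) <-> !Q = 1 <-> 1 = 1
((P <-> P) <-> P) -> ((P <-> P) <-> !Q) = 0 -> 1 = 1
(((P -> Q) -> Q) <-> ((Q <-> Q) <-> P)) -> (((P <-> P) <-> P) -> ((P <-> P) <-> !Q)) = 1 -> 1 = 1
!((((P -> Q) -> Q) <-> ((Q <-> Q) <-> P)) -> (((P <-> P) <-> P) -> ((P <-> P) <-> !Q))) = !1 = 0
No assignment yields a value below 0, so this is the minimum.

0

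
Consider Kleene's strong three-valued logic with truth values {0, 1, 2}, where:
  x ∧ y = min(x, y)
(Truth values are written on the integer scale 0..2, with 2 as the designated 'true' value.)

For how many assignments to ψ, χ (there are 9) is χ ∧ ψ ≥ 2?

ψ = 0, χ = 0 ↦ 0  <
ψ = 0, χ = 1 ↦ 0  <
ψ = 0, χ = 2 ↦ 0  <
ψ = 1, χ = 0 ↦ 0  <
ψ = 1, χ = 1 ↦ 1  <
ψ = 1, χ = 2 ↦ 1  <
ψ = 2, χ = 0 ↦ 0  <
ψ = 2, χ = 1 ↦ 1  <
ψ = 2, χ = 2 ↦ 2  ≥
So 1 of the 9 assignments meets the threshold.

1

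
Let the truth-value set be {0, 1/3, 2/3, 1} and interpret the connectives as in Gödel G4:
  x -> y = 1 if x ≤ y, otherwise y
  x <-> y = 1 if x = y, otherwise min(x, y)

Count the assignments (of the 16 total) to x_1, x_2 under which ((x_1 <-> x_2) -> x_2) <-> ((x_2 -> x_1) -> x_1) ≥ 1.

13

x_1 = 0, x_2 = 0 ↦ 1  ≥
x_1 = 0, x_2 = 1/3 ↦ 1  ≥
x_1 = 0, x_2 = 2/3 ↦ 1  ≥
x_1 = 0, x_2 = 1 ↦ 1  ≥
x_1 = 1/3, x_2 = 0 ↦ 1/3  <
x_1 = 1/3, x_2 = 1/3 ↦ 1  ≥
x_1 = 1/3, x_2 = 2/3 ↦ 1  ≥
x_1 = 1/3, x_2 = 1 ↦ 1  ≥
x_1 = 2/3, x_2 = 0 ↦ 2/3  <
x_1 = 2/3, x_2 = 1/3 ↦ 2/3  <
x_1 = 2/3, x_2 = 2/3 ↦ 1  ≥
x_1 = 2/3, x_2 = 1 ↦ 1  ≥
x_1 = 1, x_2 = 0 ↦ 1  ≥
x_1 = 1, x_2 = 1/3 ↦ 1  ≥
x_1 = 1, x_2 = 2/3 ↦ 1  ≥
x_1 = 1, x_2 = 1 ↦ 1  ≥
So 13 of the 16 assignments meet the threshold.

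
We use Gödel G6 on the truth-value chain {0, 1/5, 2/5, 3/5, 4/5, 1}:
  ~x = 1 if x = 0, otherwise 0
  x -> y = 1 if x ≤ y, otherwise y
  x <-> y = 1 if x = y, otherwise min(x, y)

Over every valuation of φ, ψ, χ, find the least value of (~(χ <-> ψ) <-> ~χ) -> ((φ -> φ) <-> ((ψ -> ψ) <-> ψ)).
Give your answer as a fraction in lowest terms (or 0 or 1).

Take φ = 0, ψ = 1/5, χ = 0:
χ <-> ψ = 0 <-> 1/5 = 0
~(χ <-> ψ) = ~0 = 1
~χ = ~0 = 1
~(χ <-> ψ) <-> ~χ = 1 <-> 1 = 1
φ -> φ = 0 -> 0 = 1
ψ -> ψ = 1/5 -> 1/5 = 1
(ψ -> ψ) <-> ψ = 1 <-> 1/5 = 1/5
(φ -> φ) <-> ((ψ -> ψ) <-> ψ) = 1 <-> 1/5 = 1/5
(~(χ <-> ψ) <-> ~χ) -> ((φ -> φ) <-> ((ψ -> ψ) <-> ψ)) = 1 -> 1/5 = 1/5
No assignment yields a value below 1/5, so this is the minimum.

1/5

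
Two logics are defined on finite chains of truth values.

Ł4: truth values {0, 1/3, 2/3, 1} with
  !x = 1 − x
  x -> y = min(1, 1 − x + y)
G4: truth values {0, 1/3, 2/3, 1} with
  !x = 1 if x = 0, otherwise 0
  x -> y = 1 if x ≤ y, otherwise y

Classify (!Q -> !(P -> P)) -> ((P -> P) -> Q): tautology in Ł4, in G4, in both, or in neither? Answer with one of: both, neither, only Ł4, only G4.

In Ł4: every assignment gives 1 — tautology.
In G4: at P = 0, Q = 1/3 the value is 1/3 — not a tautology.

only Ł4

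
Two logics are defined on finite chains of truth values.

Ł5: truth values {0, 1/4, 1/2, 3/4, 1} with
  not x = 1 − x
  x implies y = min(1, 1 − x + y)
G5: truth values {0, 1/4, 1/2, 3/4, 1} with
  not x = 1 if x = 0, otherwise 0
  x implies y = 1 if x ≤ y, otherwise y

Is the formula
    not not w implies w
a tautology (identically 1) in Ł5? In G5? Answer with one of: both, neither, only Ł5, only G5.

only Ł5

In Ł5: every assignment gives 1 — tautology.
In G5: at w = 1/4 the value is 1/4 — not a tautology.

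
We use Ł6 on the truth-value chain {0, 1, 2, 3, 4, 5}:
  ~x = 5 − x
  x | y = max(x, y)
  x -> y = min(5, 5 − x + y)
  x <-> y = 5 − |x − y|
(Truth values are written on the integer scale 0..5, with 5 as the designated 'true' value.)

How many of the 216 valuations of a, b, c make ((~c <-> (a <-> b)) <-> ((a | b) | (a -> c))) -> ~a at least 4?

value 5: 98 assignments (counts)
value 4: 34 assignments (counts)
value 3: 30 assignments
value 2: 29 assignments
value 1: 19 assignments
value 0: 6 assignments
So 132 of the 216 assignments meet the threshold.

132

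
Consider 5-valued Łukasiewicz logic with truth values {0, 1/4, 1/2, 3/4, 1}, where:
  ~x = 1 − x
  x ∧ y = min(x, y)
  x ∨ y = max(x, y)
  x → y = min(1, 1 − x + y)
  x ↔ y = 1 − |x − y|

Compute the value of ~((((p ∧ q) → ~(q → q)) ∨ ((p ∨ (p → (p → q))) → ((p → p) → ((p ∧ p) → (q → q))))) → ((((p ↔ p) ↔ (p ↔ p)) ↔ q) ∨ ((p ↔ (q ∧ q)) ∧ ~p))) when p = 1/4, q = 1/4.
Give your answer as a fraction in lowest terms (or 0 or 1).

p ∧ q = 1/4 ∧ 1/4 = 1/4
q → q = 1/4 → 1/4 = 1
~(q → q) = ~1 = 0
(p ∧ q) → ~(q → q) = 1/4 → 0 = 3/4
p → q = 1/4 → 1/4 = 1
p → (p → q) = 1/4 → 1 = 1
p ∨ (p → (p → q)) = 1/4 ∨ 1 = 1
p → p = 1/4 → 1/4 = 1
p ∧ p = 1/4 ∧ 1/4 = 1/4
q → q = 1/4 → 1/4 = 1
(p ∧ p) → (q → q) = 1/4 → 1 = 1
(p → p) → ((p ∧ p) → (q → q)) = 1 → 1 = 1
(p ∨ (p → (p → q))) → ((p → p) → ((p ∧ p) → (q → q))) = 1 → 1 = 1
((p ∧ q) → ~(q → q)) ∨ ((p ∨ (p → (p → q))) → ((p → p) → ((p ∧ p) → (q → q)))) = 3/4 ∨ 1 = 1
p ↔ p = 1/4 ↔ 1/4 = 1
p ↔ p = 1/4 ↔ 1/4 = 1
(p ↔ p) ↔ (p ↔ p) = 1 ↔ 1 = 1
((p ↔ p) ↔ (p ↔ p)) ↔ q = 1 ↔ 1/4 = 1/4
q ∧ q = 1/4 ∧ 1/4 = 1/4
p ↔ (q ∧ q) = 1/4 ↔ 1/4 = 1
~p = ~1/4 = 3/4
(p ↔ (q ∧ q)) ∧ ~p = 1 ∧ 3/4 = 3/4
(((p ↔ p) ↔ (p ↔ p)) ↔ q) ∨ ((p ↔ (q ∧ q)) ∧ ~p) = 1/4 ∨ 3/4 = 3/4
(((p ∧ q) → ~(q → q)) ∨ ((p ∨ (p → (p → q))) → ((p → p) → ((p ∧ p) → (q → q))))) → ((((p ↔ p) ↔ (p ↔ p)) ↔ q) ∨ ((p ↔ (q ∧ q)) ∧ ~p)) = 1 → 3/4 = 3/4
~((((p ∧ q) → ~(q → q)) ∨ ((p ∨ (p → (p → q))) → ((p → p) → ((p ∧ p) → (q → q))))) → ((((p ↔ p) ↔ (p ↔ p)) ↔ q) ∨ ((p ↔ (q ∧ q)) ∧ ~p))) = ~3/4 = 1/4

1/4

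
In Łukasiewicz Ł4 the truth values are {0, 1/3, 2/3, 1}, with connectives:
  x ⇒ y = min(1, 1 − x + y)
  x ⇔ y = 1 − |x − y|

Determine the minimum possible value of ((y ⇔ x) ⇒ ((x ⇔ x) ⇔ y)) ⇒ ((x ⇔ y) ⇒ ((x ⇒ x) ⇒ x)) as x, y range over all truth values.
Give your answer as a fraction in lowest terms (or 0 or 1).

2/3

Take x = 0, y = 1/3:
y ⇔ x = 1/3 ⇔ 0 = 2/3
x ⇔ x = 0 ⇔ 0 = 1
(x ⇔ x) ⇔ y = 1 ⇔ 1/3 = 1/3
(y ⇔ x) ⇒ ((x ⇔ x) ⇔ y) = 2/3 ⇒ 1/3 = 2/3
x ⇔ y = 0 ⇔ 1/3 = 2/3
x ⇒ x = 0 ⇒ 0 = 1
(x ⇒ x) ⇒ x = 1 ⇒ 0 = 0
(x ⇔ y) ⇒ ((x ⇒ x) ⇒ x) = 2/3 ⇒ 0 = 1/3
((y ⇔ x) ⇒ ((x ⇔ x) ⇔ y)) ⇒ ((x ⇔ y) ⇒ ((x ⇒ x) ⇒ x)) = 2/3 ⇒ 1/3 = 2/3
No assignment yields a value below 2/3, so this is the minimum.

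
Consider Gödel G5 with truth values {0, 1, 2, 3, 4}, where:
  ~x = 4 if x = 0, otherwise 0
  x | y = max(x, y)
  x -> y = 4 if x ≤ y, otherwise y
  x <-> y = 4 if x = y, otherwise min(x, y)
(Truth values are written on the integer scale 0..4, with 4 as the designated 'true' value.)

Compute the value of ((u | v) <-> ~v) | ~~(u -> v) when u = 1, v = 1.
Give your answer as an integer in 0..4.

4

u | v = 1 | 1 = 1
~v = ~1 = 0
(u | v) <-> ~v = 1 <-> 0 = 0
u -> v = 1 -> 1 = 4
~(u -> v) = ~4 = 0
~~(u -> v) = ~0 = 4
((u | v) <-> ~v) | ~~(u -> v) = 0 | 4 = 4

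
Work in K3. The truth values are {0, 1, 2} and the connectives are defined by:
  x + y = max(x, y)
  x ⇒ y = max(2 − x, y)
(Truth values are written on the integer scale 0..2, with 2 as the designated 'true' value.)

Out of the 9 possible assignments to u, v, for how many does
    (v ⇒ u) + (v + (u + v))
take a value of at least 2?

7

u = 0, v = 0 ↦ 2  ≥
u = 0, v = 1 ↦ 1  <
u = 0, v = 2 ↦ 2  ≥
u = 1, v = 0 ↦ 2  ≥
u = 1, v = 1 ↦ 1  <
u = 1, v = 2 ↦ 2  ≥
u = 2, v = 0 ↦ 2  ≥
u = 2, v = 1 ↦ 2  ≥
u = 2, v = 2 ↦ 2  ≥
So 7 of the 9 assignments meet the threshold.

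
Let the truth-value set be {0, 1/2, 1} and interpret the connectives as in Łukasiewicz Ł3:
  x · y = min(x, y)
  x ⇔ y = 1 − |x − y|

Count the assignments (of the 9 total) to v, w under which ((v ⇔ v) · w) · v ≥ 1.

1

v = 0, w = 0 ↦ 0  <
v = 0, w = 1/2 ↦ 0  <
v = 0, w = 1 ↦ 0  <
v = 1/2, w = 0 ↦ 0  <
v = 1/2, w = 1/2 ↦ 1/2  <
v = 1/2, w = 1 ↦ 1/2  <
v = 1, w = 0 ↦ 0  <
v = 1, w = 1/2 ↦ 1/2  <
v = 1, w = 1 ↦ 1  ≥
So 1 of the 9 assignments meets the threshold.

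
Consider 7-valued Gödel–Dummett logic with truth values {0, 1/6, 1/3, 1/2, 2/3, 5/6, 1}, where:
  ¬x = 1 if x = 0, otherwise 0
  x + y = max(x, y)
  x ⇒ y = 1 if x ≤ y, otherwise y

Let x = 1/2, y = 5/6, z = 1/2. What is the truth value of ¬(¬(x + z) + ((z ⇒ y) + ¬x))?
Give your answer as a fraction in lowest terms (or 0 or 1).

x + z = 1/2 + 1/2 = 1/2
¬(x + z) = ¬1/2 = 0
z ⇒ y = 1/2 ⇒ 5/6 = 1
¬x = ¬1/2 = 0
(z ⇒ y) + ¬x = 1 + 0 = 1
¬(x + z) + ((z ⇒ y) + ¬x) = 0 + 1 = 1
¬(¬(x + z) + ((z ⇒ y) + ¬x)) = ¬1 = 0

0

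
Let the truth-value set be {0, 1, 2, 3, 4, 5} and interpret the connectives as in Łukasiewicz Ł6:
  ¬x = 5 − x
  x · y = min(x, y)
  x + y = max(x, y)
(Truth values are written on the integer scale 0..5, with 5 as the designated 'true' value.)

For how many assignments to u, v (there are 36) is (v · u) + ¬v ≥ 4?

value 5: 7 assignments (counts)
value 4: 9 assignments (counts)
value 3: 11 assignments
value 2: 5 assignments
value 1: 3 assignments
value 0: 1 assignment
So 16 of the 36 assignments meet the threshold.

16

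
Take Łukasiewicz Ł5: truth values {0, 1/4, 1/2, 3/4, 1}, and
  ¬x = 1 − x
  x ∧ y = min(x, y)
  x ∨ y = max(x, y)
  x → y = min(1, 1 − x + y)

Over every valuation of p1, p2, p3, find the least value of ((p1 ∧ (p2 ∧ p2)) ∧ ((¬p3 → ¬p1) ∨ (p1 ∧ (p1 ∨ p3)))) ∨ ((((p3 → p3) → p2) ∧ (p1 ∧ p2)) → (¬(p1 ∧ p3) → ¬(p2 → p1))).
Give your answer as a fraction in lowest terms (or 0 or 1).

1/2

Take p1 = 1/2, p2 = 1/2, p3 = 0:
p2 ∧ p2 = 1/2 ∧ 1/2 = 1/2
p1 ∧ (p2 ∧ p2) = 1/2 ∧ 1/2 = 1/2
¬p3 = ¬0 = 1
¬p1 = ¬1/2 = 1/2
¬p3 → ¬p1 = 1 → 1/2 = 1/2
p1 ∨ p3 = 1/2 ∨ 0 = 1/2
p1 ∧ (p1 ∨ p3) = 1/2 ∧ 1/2 = 1/2
(¬p3 → ¬p1) ∨ (p1 ∧ (p1 ∨ p3)) = 1/2 ∨ 1/2 = 1/2
(p1 ∧ (p2 ∧ p2)) ∧ ((¬p3 → ¬p1) ∨ (p1 ∧ (p1 ∨ p3))) = 1/2 ∧ 1/2 = 1/2
p3 → p3 = 0 → 0 = 1
(p3 → p3) → p2 = 1 → 1/2 = 1/2
p1 ∧ p2 = 1/2 ∧ 1/2 = 1/2
((p3 → p3) → p2) ∧ (p1 ∧ p2) = 1/2 ∧ 1/2 = 1/2
p1 ∧ p3 = 1/2 ∧ 0 = 0
¬(p1 ∧ p3) = ¬0 = 1
p2 → p1 = 1/2 → 1/2 = 1
¬(p2 → p1) = ¬1 = 0
¬(p1 ∧ p3) → ¬(p2 → p1) = 1 → 0 = 0
(((p3 → p3) → p2) ∧ (p1 ∧ p2)) → (¬(p1 ∧ p3) → ¬(p2 → p1)) = 1/2 → 0 = 1/2
((p1 ∧ (p2 ∧ p2)) ∧ ((¬p3 → ¬p1) ∨ (p1 ∧ (p1 ∨ p3)))) ∨ ((((p3 → p3) → p2) ∧ (p1 ∧ p2)) → (¬(p1 ∧ p3) → ¬(p2 → p1))) = 1/2 ∨ 1/2 = 1/2
No assignment yields a value below 1/2, so this is the minimum.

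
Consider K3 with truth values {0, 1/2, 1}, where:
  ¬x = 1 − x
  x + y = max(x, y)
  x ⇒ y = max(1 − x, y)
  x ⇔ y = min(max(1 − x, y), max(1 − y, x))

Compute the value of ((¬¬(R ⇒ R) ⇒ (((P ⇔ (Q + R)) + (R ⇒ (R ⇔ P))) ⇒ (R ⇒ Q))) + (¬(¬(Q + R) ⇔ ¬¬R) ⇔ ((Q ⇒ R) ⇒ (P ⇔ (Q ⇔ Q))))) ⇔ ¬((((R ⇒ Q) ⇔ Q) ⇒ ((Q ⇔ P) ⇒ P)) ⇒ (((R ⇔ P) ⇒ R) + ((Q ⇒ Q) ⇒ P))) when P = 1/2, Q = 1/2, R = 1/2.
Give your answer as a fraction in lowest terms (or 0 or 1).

1/2

R ⇒ R = 1/2 ⇒ 1/2 = 1/2
¬(R ⇒ R) = ¬1/2 = 1/2
¬¬(R ⇒ R) = ¬1/2 = 1/2
Q + R = 1/2 + 1/2 = 1/2
P ⇔ (Q + R) = 1/2 ⇔ 1/2 = 1/2
R ⇔ P = 1/2 ⇔ 1/2 = 1/2
R ⇒ (R ⇔ P) = 1/2 ⇒ 1/2 = 1/2
(P ⇔ (Q + R)) + (R ⇒ (R ⇔ P)) = 1/2 + 1/2 = 1/2
R ⇒ Q = 1/2 ⇒ 1/2 = 1/2
((P ⇔ (Q + R)) + (R ⇒ (R ⇔ P))) ⇒ (R ⇒ Q) = 1/2 ⇒ 1/2 = 1/2
¬¬(R ⇒ R) ⇒ (((P ⇔ (Q + R)) + (R ⇒ (R ⇔ P))) ⇒ (R ⇒ Q)) = 1/2 ⇒ 1/2 = 1/2
Q + R = 1/2 + 1/2 = 1/2
¬(Q + R) = ¬1/2 = 1/2
¬R = ¬1/2 = 1/2
¬¬R = ¬1/2 = 1/2
¬(Q + R) ⇔ ¬¬R = 1/2 ⇔ 1/2 = 1/2
¬(¬(Q + R) ⇔ ¬¬R) = ¬1/2 = 1/2
Q ⇒ R = 1/2 ⇒ 1/2 = 1/2
Q ⇔ Q = 1/2 ⇔ 1/2 = 1/2
P ⇔ (Q ⇔ Q) = 1/2 ⇔ 1/2 = 1/2
(Q ⇒ R) ⇒ (P ⇔ (Q ⇔ Q)) = 1/2 ⇒ 1/2 = 1/2
¬(¬(Q + R) ⇔ ¬¬R) ⇔ ((Q ⇒ R) ⇒ (P ⇔ (Q ⇔ Q))) = 1/2 ⇔ 1/2 = 1/2
(¬¬(R ⇒ R) ⇒ (((P ⇔ (Q + R)) + (R ⇒ (R ⇔ P))) ⇒ (R ⇒ Q))) + (¬(¬(Q + R) ⇔ ¬¬R) ⇔ ((Q ⇒ R) ⇒ (P ⇔ (Q ⇔ Q)))) = 1/2 + 1/2 = 1/2
R ⇒ Q = 1/2 ⇒ 1/2 = 1/2
(R ⇒ Q) ⇔ Q = 1/2 ⇔ 1/2 = 1/2
Q ⇔ P = 1/2 ⇔ 1/2 = 1/2
(Q ⇔ P) ⇒ P = 1/2 ⇒ 1/2 = 1/2
((R ⇒ Q) ⇔ Q) ⇒ ((Q ⇔ P) ⇒ P) = 1/2 ⇒ 1/2 = 1/2
R ⇔ P = 1/2 ⇔ 1/2 = 1/2
(R ⇔ P) ⇒ R = 1/2 ⇒ 1/2 = 1/2
Q ⇒ Q = 1/2 ⇒ 1/2 = 1/2
(Q ⇒ Q) ⇒ P = 1/2 ⇒ 1/2 = 1/2
((R ⇔ P) ⇒ R) + ((Q ⇒ Q) ⇒ P) = 1/2 + 1/2 = 1/2
(((R ⇒ Q) ⇔ Q) ⇒ ((Q ⇔ P) ⇒ P)) ⇒ (((R ⇔ P) ⇒ R) + ((Q ⇒ Q) ⇒ P)) = 1/2 ⇒ 1/2 = 1/2
¬((((R ⇒ Q) ⇔ Q) ⇒ ((Q ⇔ P) ⇒ P)) ⇒ (((R ⇔ P) ⇒ R) + ((Q ⇒ Q) ⇒ P))) = ¬1/2 = 1/2
((¬¬(R ⇒ R) ⇒ (((P ⇔ (Q + R)) + (R ⇒ (R ⇔ P))) ⇒ (R ⇒ Q))) + (¬(¬(Q + R) ⇔ ¬¬R) ⇔ ((Q ⇒ R) ⇒ (P ⇔ (Q ⇔ Q))))) ⇔ ¬((((R ⇒ Q) ⇔ Q) ⇒ ((Q ⇔ P) ⇒ P)) ⇒ (((R ⇔ P) ⇒ R) + ((Q ⇒ Q) ⇒ P))) = 1/2 ⇔ 1/2 = 1/2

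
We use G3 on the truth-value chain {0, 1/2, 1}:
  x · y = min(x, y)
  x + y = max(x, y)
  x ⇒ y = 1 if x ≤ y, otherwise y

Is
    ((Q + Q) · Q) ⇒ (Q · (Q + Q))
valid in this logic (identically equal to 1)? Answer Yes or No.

Yes

Q = 0 ↦ 1
Q = 1/2 ↦ 1
Q = 1 ↦ 1
Every assignment gives a value ≥ 1.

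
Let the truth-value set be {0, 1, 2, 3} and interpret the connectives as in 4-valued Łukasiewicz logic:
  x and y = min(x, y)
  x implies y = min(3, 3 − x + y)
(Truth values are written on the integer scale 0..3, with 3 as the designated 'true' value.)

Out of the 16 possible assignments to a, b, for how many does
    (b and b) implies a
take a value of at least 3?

10

a = 0, b = 0 ↦ 3  ≥
a = 0, b = 1 ↦ 2  <
a = 0, b = 2 ↦ 1  <
a = 0, b = 3 ↦ 0  <
a = 1, b = 0 ↦ 3  ≥
a = 1, b = 1 ↦ 3  ≥
a = 1, b = 2 ↦ 2  <
a = 1, b = 3 ↦ 1  <
a = 2, b = 0 ↦ 3  ≥
a = 2, b = 1 ↦ 3  ≥
a = 2, b = 2 ↦ 3  ≥
a = 2, b = 3 ↦ 2  <
a = 3, b = 0 ↦ 3  ≥
a = 3, b = 1 ↦ 3  ≥
a = 3, b = 2 ↦ 3  ≥
a = 3, b = 3 ↦ 3  ≥
So 10 of the 16 assignments meet the threshold.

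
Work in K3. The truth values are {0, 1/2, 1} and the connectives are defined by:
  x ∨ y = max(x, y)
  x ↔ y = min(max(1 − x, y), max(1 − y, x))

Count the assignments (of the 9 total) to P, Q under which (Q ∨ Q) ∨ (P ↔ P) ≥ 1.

7

P = 0, Q = 0 ↦ 1  ≥
P = 0, Q = 1/2 ↦ 1  ≥
P = 0, Q = 1 ↦ 1  ≥
P = 1/2, Q = 0 ↦ 1/2  <
P = 1/2, Q = 1/2 ↦ 1/2  <
P = 1/2, Q = 1 ↦ 1  ≥
P = 1, Q = 0 ↦ 1  ≥
P = 1, Q = 1/2 ↦ 1  ≥
P = 1, Q = 1 ↦ 1  ≥
So 7 of the 9 assignments meet the threshold.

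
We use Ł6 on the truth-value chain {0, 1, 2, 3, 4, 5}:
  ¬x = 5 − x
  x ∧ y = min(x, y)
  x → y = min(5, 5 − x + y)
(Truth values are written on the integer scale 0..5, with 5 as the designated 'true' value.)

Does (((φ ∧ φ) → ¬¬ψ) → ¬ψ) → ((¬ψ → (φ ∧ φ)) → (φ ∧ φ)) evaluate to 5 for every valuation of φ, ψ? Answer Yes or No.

Counterexample: take φ = 2, ψ = 1.
φ ∧ φ = 2 ∧ 2 = 2
¬ψ = ¬1 = 4
¬¬ψ = ¬4 = 1
(φ ∧ φ) → ¬¬ψ = 2 → 1 = 4
¬ψ = ¬1 = 4
((φ ∧ φ) → ¬¬ψ) → ¬ψ = 4 → 4 = 5
¬ψ = ¬1 = 4
φ ∧ φ = 2 ∧ 2 = 2
¬ψ → (φ ∧ φ) = 4 → 2 = 3
φ ∧ φ = 2 ∧ 2 = 2
(¬ψ → (φ ∧ φ)) → (φ ∧ φ) = 3 → 2 = 4
(((φ ∧ φ) → ¬¬ψ) → ¬ψ) → ((¬ψ → (φ ∧ φ)) → (φ ∧ φ)) = 5 → 4 = 4
This gives 4 ≠ 5.

No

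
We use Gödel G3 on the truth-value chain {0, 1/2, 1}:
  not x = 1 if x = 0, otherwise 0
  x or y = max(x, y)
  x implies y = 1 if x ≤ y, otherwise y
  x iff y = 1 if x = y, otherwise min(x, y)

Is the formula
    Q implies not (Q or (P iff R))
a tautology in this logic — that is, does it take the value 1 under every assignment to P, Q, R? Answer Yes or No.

No

Counterexample: take P = 0, Q = 1/2, R = 0.
P iff R = 0 iff 0 = 1
Q or (P iff R) = 1/2 or 1 = 1
not (Q or (P iff R)) = not 1 = 0
Q implies not (Q or (P iff R)) = 1/2 implies 0 = 0
This gives 0 ≠ 1.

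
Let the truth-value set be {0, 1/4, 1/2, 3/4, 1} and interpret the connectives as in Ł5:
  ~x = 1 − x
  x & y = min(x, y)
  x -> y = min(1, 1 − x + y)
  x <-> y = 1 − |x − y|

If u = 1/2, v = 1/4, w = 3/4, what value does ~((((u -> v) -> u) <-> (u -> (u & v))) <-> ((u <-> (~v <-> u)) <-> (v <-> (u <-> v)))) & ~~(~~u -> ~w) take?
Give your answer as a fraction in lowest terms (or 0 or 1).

u -> v = 1/2 -> 1/4 = 3/4
(u -> v) -> u = 3/4 -> 1/2 = 3/4
u & v = 1/2 & 1/4 = 1/4
u -> (u & v) = 1/2 -> 1/4 = 3/4
((u -> v) -> u) <-> (u -> (u & v)) = 3/4 <-> 3/4 = 1
~v = ~1/4 = 3/4
~v <-> u = 3/4 <-> 1/2 = 3/4
u <-> (~v <-> u) = 1/2 <-> 3/4 = 3/4
u <-> v = 1/2 <-> 1/4 = 3/4
v <-> (u <-> v) = 1/4 <-> 3/4 = 1/2
(u <-> (~v <-> u)) <-> (v <-> (u <-> v)) = 3/4 <-> 1/2 = 3/4
(((u -> v) -> u) <-> (u -> (u & v))) <-> ((u <-> (~v <-> u)) <-> (v <-> (u <-> v))) = 1 <-> 3/4 = 3/4
~((((u -> v) -> u) <-> (u -> (u & v))) <-> ((u <-> (~v <-> u)) <-> (v <-> (u <-> v)))) = ~3/4 = 1/4
~u = ~1/2 = 1/2
~~u = ~1/2 = 1/2
~w = ~3/4 = 1/4
~~u -> ~w = 1/2 -> 1/4 = 3/4
~(~~u -> ~w) = ~3/4 = 1/4
~~(~~u -> ~w) = ~1/4 = 3/4
~((((u -> v) -> u) <-> (u -> (u & v))) <-> ((u <-> (~v <-> u)) <-> (v <-> (u <-> v)))) & ~~(~~u -> ~w) = 1/4 & 3/4 = 1/4

1/4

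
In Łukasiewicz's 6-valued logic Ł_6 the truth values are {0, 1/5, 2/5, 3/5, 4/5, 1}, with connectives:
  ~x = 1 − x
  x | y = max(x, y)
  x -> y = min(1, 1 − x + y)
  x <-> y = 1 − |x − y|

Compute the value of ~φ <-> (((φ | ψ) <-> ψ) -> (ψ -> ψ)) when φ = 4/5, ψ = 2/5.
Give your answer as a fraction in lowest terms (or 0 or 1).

~φ = ~4/5 = 1/5
φ | ψ = 4/5 | 2/5 = 4/5
(φ | ψ) <-> ψ = 4/5 <-> 2/5 = 3/5
ψ -> ψ = 2/5 -> 2/5 = 1
((φ | ψ) <-> ψ) -> (ψ -> ψ) = 3/5 -> 1 = 1
~φ <-> (((φ | ψ) <-> ψ) -> (ψ -> ψ)) = 1/5 <-> 1 = 1/5

1/5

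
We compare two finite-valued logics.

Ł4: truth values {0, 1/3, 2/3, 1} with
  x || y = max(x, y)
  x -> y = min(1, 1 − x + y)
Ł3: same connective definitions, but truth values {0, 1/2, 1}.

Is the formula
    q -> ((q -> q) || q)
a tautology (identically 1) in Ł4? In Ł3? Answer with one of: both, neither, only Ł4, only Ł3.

In Ł4: every assignment gives 1 — tautology.
In Ł3: every assignment gives 1 — tautology.

both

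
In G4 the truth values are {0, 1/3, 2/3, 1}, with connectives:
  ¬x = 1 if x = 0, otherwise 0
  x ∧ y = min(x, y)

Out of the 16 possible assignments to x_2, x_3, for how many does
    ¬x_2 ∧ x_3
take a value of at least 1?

1

x_2 = 0, x_3 = 0 ↦ 0  <
x_2 = 0, x_3 = 1/3 ↦ 1/3  <
x_2 = 0, x_3 = 2/3 ↦ 2/3  <
x_2 = 0, x_3 = 1 ↦ 1  ≥
x_2 = 1/3, x_3 = 0 ↦ 0  <
x_2 = 1/3, x_3 = 1/3 ↦ 0  <
x_2 = 1/3, x_3 = 2/3 ↦ 0  <
x_2 = 1/3, x_3 = 1 ↦ 0  <
x_2 = 2/3, x_3 = 0 ↦ 0  <
x_2 = 2/3, x_3 = 1/3 ↦ 0  <
x_2 = 2/3, x_3 = 2/3 ↦ 0  <
x_2 = 2/3, x_3 = 1 ↦ 0  <
x_2 = 1, x_3 = 0 ↦ 0  <
x_2 = 1, x_3 = 1/3 ↦ 0  <
x_2 = 1, x_3 = 2/3 ↦ 0  <
x_2 = 1, x_3 = 1 ↦ 0  <
So 1 of the 16 assignments meets the threshold.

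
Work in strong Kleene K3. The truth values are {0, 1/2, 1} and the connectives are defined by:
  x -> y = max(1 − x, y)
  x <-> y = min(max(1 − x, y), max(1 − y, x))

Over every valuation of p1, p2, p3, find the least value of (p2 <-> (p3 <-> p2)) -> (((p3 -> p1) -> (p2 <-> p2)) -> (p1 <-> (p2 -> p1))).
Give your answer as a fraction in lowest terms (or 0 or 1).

Take p1 = 0, p2 = 0, p3 = 1:
p3 <-> p2 = 1 <-> 0 = 0
p2 <-> (p3 <-> p2) = 0 <-> 0 = 1
p3 -> p1 = 1 -> 0 = 0
p2 <-> p2 = 0 <-> 0 = 1
(p3 -> p1) -> (p2 <-> p2) = 0 -> 1 = 1
p2 -> p1 = 0 -> 0 = 1
p1 <-> (p2 -> p1) = 0 <-> 1 = 0
((p3 -> p1) -> (p2 <-> p2)) -> (p1 <-> (p2 -> p1)) = 1 -> 0 = 0
(p2 <-> (p3 <-> p2)) -> (((p3 -> p1) -> (p2 <-> p2)) -> (p1 <-> (p2 -> p1))) = 1 -> 0 = 0
No assignment yields a value below 0, so this is the minimum.

0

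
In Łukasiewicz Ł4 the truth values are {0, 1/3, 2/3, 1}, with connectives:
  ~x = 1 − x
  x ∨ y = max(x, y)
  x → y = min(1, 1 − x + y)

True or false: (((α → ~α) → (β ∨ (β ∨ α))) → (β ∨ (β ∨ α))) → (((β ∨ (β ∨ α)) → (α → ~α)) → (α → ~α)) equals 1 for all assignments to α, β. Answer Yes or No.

α = 0, β = 0 ↦ 1
α = 0, β = 1/3 ↦ 1
α = 0, β = 2/3 ↦ 1
α = 0, β = 1 ↦ 1
α = 1/3, β = 0 ↦ 1
α = 1/3, β = 1/3 ↦ 1
α = 1/3, β = 2/3 ↦ 1
α = 1/3, β = 1 ↦ 1
α = 2/3, β = 0 ↦ 1
α = 2/3, β = 1/3 ↦ 1
α = 2/3, β = 2/3 ↦ 1
α = 2/3, β = 1 ↦ 1
α = 1, β = 0 ↦ 1
α = 1, β = 1/3 ↦ 1
α = 1, β = 2/3 ↦ 1
α = 1, β = 1 ↦ 1
Every assignment gives a value ≥ 1.

Yes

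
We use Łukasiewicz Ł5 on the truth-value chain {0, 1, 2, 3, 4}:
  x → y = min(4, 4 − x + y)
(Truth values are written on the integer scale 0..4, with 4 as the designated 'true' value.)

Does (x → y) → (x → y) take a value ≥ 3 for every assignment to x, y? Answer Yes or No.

Yes

At x = 2, y = 0, for instance:
x → y = 2 → 0 = 2
x → y = 2 → 0 = 2
(x → y) → (x → y) = 2 → 2 = 4
and checking the remaining 24 assignments likewise gives ≥ 3 in every case.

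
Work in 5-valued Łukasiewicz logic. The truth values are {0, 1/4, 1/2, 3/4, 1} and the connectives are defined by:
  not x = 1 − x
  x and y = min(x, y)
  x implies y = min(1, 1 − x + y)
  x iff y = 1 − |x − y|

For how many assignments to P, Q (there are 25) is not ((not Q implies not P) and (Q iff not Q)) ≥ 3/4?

value 1: 10 assignments (counts)
value 3/4: 1 assignment (counts)
value 1/2: 10 assignments
value 1/4: 1 assignment
value 0: 3 assignments
So 11 of the 25 assignments meet the threshold.

11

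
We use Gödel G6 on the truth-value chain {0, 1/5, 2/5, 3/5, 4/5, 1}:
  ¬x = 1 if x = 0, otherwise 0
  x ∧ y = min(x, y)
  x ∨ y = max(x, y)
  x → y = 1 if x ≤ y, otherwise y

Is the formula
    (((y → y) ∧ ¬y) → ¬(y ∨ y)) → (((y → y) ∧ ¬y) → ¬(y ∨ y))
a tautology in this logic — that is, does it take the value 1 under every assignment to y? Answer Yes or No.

y = 0 ↦ 1
y = 1/5 ↦ 1
y = 2/5 ↦ 1
y = 3/5 ↦ 1
y = 4/5 ↦ 1
y = 1 ↦ 1
Every assignment gives a value ≥ 1.

Yes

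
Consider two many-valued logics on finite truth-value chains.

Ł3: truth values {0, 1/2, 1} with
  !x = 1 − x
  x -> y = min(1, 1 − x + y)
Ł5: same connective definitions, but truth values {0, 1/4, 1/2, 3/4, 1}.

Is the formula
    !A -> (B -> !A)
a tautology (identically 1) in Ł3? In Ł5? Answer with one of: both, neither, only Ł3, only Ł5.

both

In Ł3: every assignment gives 1 — tautology.
In Ł5: every assignment gives 1 — tautology.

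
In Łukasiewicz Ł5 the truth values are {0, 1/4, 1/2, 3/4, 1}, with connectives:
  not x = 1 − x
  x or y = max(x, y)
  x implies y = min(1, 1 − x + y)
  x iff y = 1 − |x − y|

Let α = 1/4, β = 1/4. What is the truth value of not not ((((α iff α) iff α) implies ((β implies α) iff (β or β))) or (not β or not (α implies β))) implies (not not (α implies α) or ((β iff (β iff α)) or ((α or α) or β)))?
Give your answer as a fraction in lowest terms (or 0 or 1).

α iff α = 1/4 iff 1/4 = 1
(α iff α) iff α = 1 iff 1/4 = 1/4
β implies α = 1/4 implies 1/4 = 1
β or β = 1/4 or 1/4 = 1/4
(β implies α) iff (β or β) = 1 iff 1/4 = 1/4
((α iff α) iff α) implies ((β implies α) iff (β or β)) = 1/4 implies 1/4 = 1
not β = not 1/4 = 3/4
α implies β = 1/4 implies 1/4 = 1
not (α implies β) = not 1 = 0
not β or not (α implies β) = 3/4 or 0 = 3/4
(((α iff α) iff α) implies ((β implies α) iff (β or β))) or (not β or not (α implies β)) = 1 or 3/4 = 1
not ((((α iff α) iff α) implies ((β implies α) iff (β or β))) or (not β or not (α implies β))) = not 1 = 0
not not ((((α iff α) iff α) implies ((β implies α) iff (β or β))) or (not β or not (α implies β))) = not 0 = 1
α implies α = 1/4 implies 1/4 = 1
not (α implies α) = not 1 = 0
not not (α implies α) = not 0 = 1
β iff α = 1/4 iff 1/4 = 1
β iff (β iff α) = 1/4 iff 1 = 1/4
α or α = 1/4 or 1/4 = 1/4
(α or α) or β = 1/4 or 1/4 = 1/4
(β iff (β iff α)) or ((α or α) or β) = 1/4 or 1/4 = 1/4
not not (α implies α) or ((β iff (β iff α)) or ((α or α) or β)) = 1 or 1/4 = 1
not not ((((α iff α) iff α) implies ((β implies α) iff (β or β))) or (not β or not (α implies β))) implies (not not (α implies α) or ((β iff (β iff α)) or ((α or α) or β))) = 1 implies 1 = 1

1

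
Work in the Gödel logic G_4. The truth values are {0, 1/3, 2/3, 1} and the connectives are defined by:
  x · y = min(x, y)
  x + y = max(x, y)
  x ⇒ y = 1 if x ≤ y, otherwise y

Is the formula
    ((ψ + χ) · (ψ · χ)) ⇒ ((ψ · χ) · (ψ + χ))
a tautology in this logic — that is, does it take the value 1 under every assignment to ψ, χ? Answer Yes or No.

ψ = 0, χ = 0 ↦ 1
ψ = 0, χ = 1/3 ↦ 1
ψ = 0, χ = 2/3 ↦ 1
ψ = 0, χ = 1 ↦ 1
ψ = 1/3, χ = 0 ↦ 1
ψ = 1/3, χ = 1/3 ↦ 1
ψ = 1/3, χ = 2/3 ↦ 1
ψ = 1/3, χ = 1 ↦ 1
ψ = 2/3, χ = 0 ↦ 1
ψ = 2/3, χ = 1/3 ↦ 1
ψ = 2/3, χ = 2/3 ↦ 1
ψ = 2/3, χ = 1 ↦ 1
ψ = 1, χ = 0 ↦ 1
ψ = 1, χ = 1/3 ↦ 1
ψ = 1, χ = 2/3 ↦ 1
ψ = 1, χ = 1 ↦ 1
Every assignment gives a value ≥ 1.

Yes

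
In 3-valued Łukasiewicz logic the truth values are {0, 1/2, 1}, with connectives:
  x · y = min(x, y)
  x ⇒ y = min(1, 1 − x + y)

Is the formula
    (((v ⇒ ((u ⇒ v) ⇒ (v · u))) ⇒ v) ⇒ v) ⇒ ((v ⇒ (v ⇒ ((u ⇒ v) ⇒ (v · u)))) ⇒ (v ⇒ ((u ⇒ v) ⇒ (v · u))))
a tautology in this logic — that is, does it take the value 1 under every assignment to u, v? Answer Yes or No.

u = 0, v = 0 ↦ 1
u = 0, v = 1/2 ↦ 1
u = 0, v = 1 ↦ 1
u = 1/2, v = 0 ↦ 1
u = 1/2, v = 1/2 ↦ 1
u = 1/2, v = 1 ↦ 1
u = 1, v = 0 ↦ 1
u = 1, v = 1/2 ↦ 1
u = 1, v = 1 ↦ 1
Every assignment gives a value ≥ 1.

Yes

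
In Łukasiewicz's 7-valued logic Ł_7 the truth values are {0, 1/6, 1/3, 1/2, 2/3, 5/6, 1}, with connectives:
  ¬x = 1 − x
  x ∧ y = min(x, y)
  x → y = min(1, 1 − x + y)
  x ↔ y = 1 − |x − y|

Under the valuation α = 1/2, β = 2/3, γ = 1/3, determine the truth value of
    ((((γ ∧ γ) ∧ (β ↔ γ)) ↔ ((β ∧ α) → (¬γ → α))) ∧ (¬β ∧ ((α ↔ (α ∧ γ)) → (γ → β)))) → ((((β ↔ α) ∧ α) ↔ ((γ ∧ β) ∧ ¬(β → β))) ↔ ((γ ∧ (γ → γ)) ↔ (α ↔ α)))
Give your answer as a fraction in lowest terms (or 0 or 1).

1

γ ∧ γ = 1/3 ∧ 1/3 = 1/3
β ↔ γ = 2/3 ↔ 1/3 = 2/3
(γ ∧ γ) ∧ (β ↔ γ) = 1/3 ∧ 2/3 = 1/3
β ∧ α = 2/3 ∧ 1/2 = 1/2
¬γ = ¬1/3 = 2/3
¬γ → α = 2/3 → 1/2 = 5/6
(β ∧ α) → (¬γ → α) = 1/2 → 5/6 = 1
((γ ∧ γ) ∧ (β ↔ γ)) ↔ ((β ∧ α) → (¬γ → α)) = 1/3 ↔ 1 = 1/3
¬β = ¬2/3 = 1/3
α ∧ γ = 1/2 ∧ 1/3 = 1/3
α ↔ (α ∧ γ) = 1/2 ↔ 1/3 = 5/6
γ → β = 1/3 → 2/3 = 1
(α ↔ (α ∧ γ)) → (γ → β) = 5/6 → 1 = 1
¬β ∧ ((α ↔ (α ∧ γ)) → (γ → β)) = 1/3 ∧ 1 = 1/3
(((γ ∧ γ) ∧ (β ↔ γ)) ↔ ((β ∧ α) → (¬γ → α))) ∧ (¬β ∧ ((α ↔ (α ∧ γ)) → (γ → β))) = 1/3 ∧ 1/3 = 1/3
β ↔ α = 2/3 ↔ 1/2 = 5/6
(β ↔ α) ∧ α = 5/6 ∧ 1/2 = 1/2
γ ∧ β = 1/3 ∧ 2/3 = 1/3
β → β = 2/3 → 2/3 = 1
¬(β → β) = ¬1 = 0
(γ ∧ β) ∧ ¬(β → β) = 1/3 ∧ 0 = 0
((β ↔ α) ∧ α) ↔ ((γ ∧ β) ∧ ¬(β → β)) = 1/2 ↔ 0 = 1/2
γ → γ = 1/3 → 1/3 = 1
γ ∧ (γ → γ) = 1/3 ∧ 1 = 1/3
α ↔ α = 1/2 ↔ 1/2 = 1
(γ ∧ (γ → γ)) ↔ (α ↔ α) = 1/3 ↔ 1 = 1/3
(((β ↔ α) ∧ α) ↔ ((γ ∧ β) ∧ ¬(β → β))) ↔ ((γ ∧ (γ → γ)) ↔ (α ↔ α)) = 1/2 ↔ 1/3 = 5/6
((((γ ∧ γ) ∧ (β ↔ γ)) ↔ ((β ∧ α) → (¬γ → α))) ∧ (¬β ∧ ((α ↔ (α ∧ γ)) → (γ → β)))) → ((((β ↔ α) ∧ α) ↔ ((γ ∧ β) ∧ ¬(β → β))) ↔ ((γ ∧ (γ → γ)) ↔ (α ↔ α))) = 1/3 → 5/6 = 1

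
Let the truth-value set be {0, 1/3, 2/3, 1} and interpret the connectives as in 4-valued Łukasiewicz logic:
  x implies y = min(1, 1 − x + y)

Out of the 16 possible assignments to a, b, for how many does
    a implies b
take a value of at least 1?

10

a = 0, b = 0 ↦ 1  ≥
a = 0, b = 1/3 ↦ 1  ≥
a = 0, b = 2/3 ↦ 1  ≥
a = 0, b = 1 ↦ 1  ≥
a = 1/3, b = 0 ↦ 2/3  <
a = 1/3, b = 1/3 ↦ 1  ≥
a = 1/3, b = 2/3 ↦ 1  ≥
a = 1/3, b = 1 ↦ 1  ≥
a = 2/3, b = 0 ↦ 1/3  <
a = 2/3, b = 1/3 ↦ 2/3  <
a = 2/3, b = 2/3 ↦ 1  ≥
a = 2/3, b = 1 ↦ 1  ≥
a = 1, b = 0 ↦ 0  <
a = 1, b = 1/3 ↦ 1/3  <
a = 1, b = 2/3 ↦ 2/3  <
a = 1, b = 1 ↦ 1  ≥
So 10 of the 16 assignments meet the threshold.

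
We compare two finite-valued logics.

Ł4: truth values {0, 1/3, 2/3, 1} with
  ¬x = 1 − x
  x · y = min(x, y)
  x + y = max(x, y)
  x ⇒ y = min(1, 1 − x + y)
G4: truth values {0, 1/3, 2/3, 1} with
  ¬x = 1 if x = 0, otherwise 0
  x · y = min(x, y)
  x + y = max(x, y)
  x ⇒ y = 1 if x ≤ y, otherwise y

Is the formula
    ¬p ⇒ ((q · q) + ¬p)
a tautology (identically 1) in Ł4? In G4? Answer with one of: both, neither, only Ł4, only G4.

both

In Ł4: every assignment gives 1 — tautology.
In G4: every assignment gives 1 — tautology.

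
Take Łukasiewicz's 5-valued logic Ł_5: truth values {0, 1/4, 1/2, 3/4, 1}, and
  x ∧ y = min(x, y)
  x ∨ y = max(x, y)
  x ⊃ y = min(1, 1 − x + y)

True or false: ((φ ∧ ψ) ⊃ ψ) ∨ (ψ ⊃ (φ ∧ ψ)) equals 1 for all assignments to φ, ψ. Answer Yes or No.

Yes

At φ = 0, ψ = 3/4, for instance:
φ ∧ ψ = 0 ∧ 3/4 = 0
(φ ∧ ψ) ⊃ ψ = 0 ⊃ 3/4 = 1
ψ ⊃ (φ ∧ ψ) = 3/4 ⊃ 0 = 1/4
((φ ∧ ψ) ⊃ ψ) ∨ (ψ ⊃ (φ ∧ ψ)) = 1 ∨ 1/4 = 1
and checking the remaining 24 assignments likewise gives ≥ 1 in every case.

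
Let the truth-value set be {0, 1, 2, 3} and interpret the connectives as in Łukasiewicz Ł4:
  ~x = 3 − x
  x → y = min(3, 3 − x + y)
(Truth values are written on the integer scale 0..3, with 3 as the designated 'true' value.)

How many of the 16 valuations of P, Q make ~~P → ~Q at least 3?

10

P = 0, Q = 0 ↦ 3  ≥
P = 0, Q = 1 ↦ 3  ≥
P = 0, Q = 2 ↦ 3  ≥
P = 0, Q = 3 ↦ 3  ≥
P = 1, Q = 0 ↦ 3  ≥
P = 1, Q = 1 ↦ 3  ≥
P = 1, Q = 2 ↦ 3  ≥
P = 1, Q = 3 ↦ 2  <
P = 2, Q = 0 ↦ 3  ≥
P = 2, Q = 1 ↦ 3  ≥
P = 2, Q = 2 ↦ 2  <
P = 2, Q = 3 ↦ 1  <
P = 3, Q = 0 ↦ 3  ≥
P = 3, Q = 1 ↦ 2  <
P = 3, Q = 2 ↦ 1  <
P = 3, Q = 3 ↦ 0  <
So 10 of the 16 assignments meet the threshold.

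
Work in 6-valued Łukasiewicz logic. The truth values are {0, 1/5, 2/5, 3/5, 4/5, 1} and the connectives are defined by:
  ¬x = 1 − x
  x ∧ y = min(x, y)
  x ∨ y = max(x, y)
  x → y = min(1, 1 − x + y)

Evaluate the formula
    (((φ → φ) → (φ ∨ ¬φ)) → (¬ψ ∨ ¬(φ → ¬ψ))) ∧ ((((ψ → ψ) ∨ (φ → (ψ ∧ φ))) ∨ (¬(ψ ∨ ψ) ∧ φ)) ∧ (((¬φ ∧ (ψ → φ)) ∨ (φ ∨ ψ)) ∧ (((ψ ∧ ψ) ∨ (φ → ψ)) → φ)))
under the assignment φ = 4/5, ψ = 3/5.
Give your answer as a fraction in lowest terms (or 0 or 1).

3/5

φ → φ = 4/5 → 4/5 = 1
¬φ = ¬4/5 = 1/5
φ ∨ ¬φ = 4/5 ∨ 1/5 = 4/5
(φ → φ) → (φ ∨ ¬φ) = 1 → 4/5 = 4/5
¬ψ = ¬3/5 = 2/5
¬ψ = ¬3/5 = 2/5
φ → ¬ψ = 4/5 → 2/5 = 3/5
¬(φ → ¬ψ) = ¬3/5 = 2/5
¬ψ ∨ ¬(φ → ¬ψ) = 2/5 ∨ 2/5 = 2/5
((φ → φ) → (φ ∨ ¬φ)) → (¬ψ ∨ ¬(φ → ¬ψ)) = 4/5 → 2/5 = 3/5
ψ → ψ = 3/5 → 3/5 = 1
ψ ∧ φ = 3/5 ∧ 4/5 = 3/5
φ → (ψ ∧ φ) = 4/5 → 3/5 = 4/5
(ψ → ψ) ∨ (φ → (ψ ∧ φ)) = 1 ∨ 4/5 = 1
ψ ∨ ψ = 3/5 ∨ 3/5 = 3/5
¬(ψ ∨ ψ) = ¬3/5 = 2/5
¬(ψ ∨ ψ) ∧ φ = 2/5 ∧ 4/5 = 2/5
((ψ → ψ) ∨ (φ → (ψ ∧ φ))) ∨ (¬(ψ ∨ ψ) ∧ φ) = 1 ∨ 2/5 = 1
¬φ = ¬4/5 = 1/5
ψ → φ = 3/5 → 4/5 = 1
¬φ ∧ (ψ → φ) = 1/5 ∧ 1 = 1/5
φ ∨ ψ = 4/5 ∨ 3/5 = 4/5
(¬φ ∧ (ψ → φ)) ∨ (φ ∨ ψ) = 1/5 ∨ 4/5 = 4/5
ψ ∧ ψ = 3/5 ∧ 3/5 = 3/5
φ → ψ = 4/5 → 3/5 = 4/5
(ψ ∧ ψ) ∨ (φ → ψ) = 3/5 ∨ 4/5 = 4/5
((ψ ∧ ψ) ∨ (φ → ψ)) → φ = 4/5 → 4/5 = 1
((¬φ ∧ (ψ → φ)) ∨ (φ ∨ ψ)) ∧ (((ψ ∧ ψ) ∨ (φ → ψ)) → φ) = 4/5 ∧ 1 = 4/5
(((ψ → ψ) ∨ (φ → (ψ ∧ φ))) ∨ (¬(ψ ∨ ψ) ∧ φ)) ∧ (((¬φ ∧ (ψ → φ)) ∨ (φ ∨ ψ)) ∧ (((ψ ∧ ψ) ∨ (φ → ψ)) → φ)) = 1 ∧ 4/5 = 4/5
(((φ → φ) → (φ ∨ ¬φ)) → (¬ψ ∨ ¬(φ → ¬ψ))) ∧ ((((ψ → ψ) ∨ (φ → (ψ ∧ φ))) ∨ (¬(ψ ∨ ψ) ∧ φ)) ∧ (((¬φ ∧ (ψ → φ)) ∨ (φ ∨ ψ)) ∧ (((ψ ∧ ψ) ∨ (φ → ψ)) → φ))) = 3/5 ∧ 4/5 = 3/5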